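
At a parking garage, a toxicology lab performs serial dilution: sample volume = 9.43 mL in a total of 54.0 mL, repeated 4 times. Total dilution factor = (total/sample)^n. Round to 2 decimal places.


Dilution factor calculation:
Single dilution = V_total / V_sample = 54.0 / 9.43 ≈ 5.726405
Number of dilutions = 4
Total DF = (54.0 / 9.43)^4 (full precision, rounded at the end) = 1075.30

1075.30


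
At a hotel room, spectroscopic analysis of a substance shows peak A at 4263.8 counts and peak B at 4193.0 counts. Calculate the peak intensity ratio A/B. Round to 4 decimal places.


Spectral peak ratio:
Peak A = 4263.8 counts
Peak B = 4193.0 counts
Ratio = 4263.8 / 4193.0 = 1.0169

1.0169


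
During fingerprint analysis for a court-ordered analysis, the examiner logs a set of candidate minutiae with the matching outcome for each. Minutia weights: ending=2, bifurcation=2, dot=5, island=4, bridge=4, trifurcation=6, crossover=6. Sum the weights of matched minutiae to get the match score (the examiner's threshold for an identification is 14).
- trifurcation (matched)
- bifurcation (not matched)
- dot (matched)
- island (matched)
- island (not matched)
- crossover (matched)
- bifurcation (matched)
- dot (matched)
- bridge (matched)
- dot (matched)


Weighted minutiae match score:
  trifurcation: matched, +6 (running total 6)
  bifurcation: not matched, +0
  dot: matched, +5 (running total 11)
  island: matched, +4 (running total 15)
  island: not matched, +0
  crossover: matched, +6 (running total 21)
  bifurcation: matched, +2 (running total 23)
  dot: matched, +5 (running total 28)
  bridge: matched, +4 (running total 32)
  dot: matched, +5 (running total 37)
Total score = 37
Threshold = 14; verdict = identification

37


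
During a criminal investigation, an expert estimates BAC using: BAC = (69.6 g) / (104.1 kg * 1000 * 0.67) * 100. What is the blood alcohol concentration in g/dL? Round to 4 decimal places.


Applying the Widmark formula:
BAC = (dose_g / (body_wt * 1000 * r)) * 100
Denominator = 104.1 * 1000 * 0.67 = 69747
BAC = (69.6 / 69747) * 100
BAC = 0.0998 g/dL

0.0998


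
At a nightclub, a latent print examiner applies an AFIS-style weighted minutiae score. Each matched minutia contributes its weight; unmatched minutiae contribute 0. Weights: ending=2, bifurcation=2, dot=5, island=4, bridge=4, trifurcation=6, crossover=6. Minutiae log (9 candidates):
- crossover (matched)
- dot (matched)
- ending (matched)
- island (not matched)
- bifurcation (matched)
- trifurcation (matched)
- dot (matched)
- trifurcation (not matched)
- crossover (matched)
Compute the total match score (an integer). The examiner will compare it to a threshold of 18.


Weighted minutiae match score:
  crossover: matched, +6 (running total 6)
  dot: matched, +5 (running total 11)
  ending: matched, +2 (running total 13)
  island: not matched, +0
  bifurcation: matched, +2 (running total 15)
  trifurcation: matched, +6 (running total 21)
  dot: matched, +5 (running total 26)
  trifurcation: not matched, +0
  crossover: matched, +6 (running total 32)
Total score = 32
Threshold = 18; verdict = identification

32


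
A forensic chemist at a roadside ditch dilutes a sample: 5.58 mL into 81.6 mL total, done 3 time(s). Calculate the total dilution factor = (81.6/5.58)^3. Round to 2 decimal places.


Dilution factor calculation:
Single dilution = V_total / V_sample = 81.6 / 5.58 ≈ 14.623656
Number of dilutions = 3
Total DF = (81.6 / 5.58)^3 (full precision, rounded at the end) = 3127.29

3127.29


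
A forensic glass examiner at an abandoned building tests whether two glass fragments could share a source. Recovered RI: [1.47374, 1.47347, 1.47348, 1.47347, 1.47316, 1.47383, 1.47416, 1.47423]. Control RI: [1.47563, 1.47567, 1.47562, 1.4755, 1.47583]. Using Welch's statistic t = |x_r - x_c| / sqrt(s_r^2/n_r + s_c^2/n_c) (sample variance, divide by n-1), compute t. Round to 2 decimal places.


Welch's t-criterion for glass RI comparison:
Recovered mean = sum / n_r = 11.78954 / 8 = 1.4736925
Control mean = sum / n_c = 7.37825 / 5 = 1.47565
Recovered sample variance s_r^2 = 1.36621e-07
Control sample variance s_c^2 = 1.415e-08
Welch SE (unpooled) = sqrt(s_r^2/n_r + s_c^2/n_c) = sqrt(1.70777e-08 + 2.83e-09) = sqrt(1.99077e-08) = 0.000141095
|mean_r - mean_c| = 0.0019575
t = 0.0019575 / 0.000141095 = 13.87

13.87


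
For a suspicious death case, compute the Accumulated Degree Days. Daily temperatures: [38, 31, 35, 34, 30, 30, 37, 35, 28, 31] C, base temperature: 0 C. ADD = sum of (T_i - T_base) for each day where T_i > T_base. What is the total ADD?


Computing ADD day by day:
Day 1: max(0, 38 - 0) = 38
Day 2: max(0, 31 - 0) = 31
Day 3: max(0, 35 - 0) = 35
Day 4: max(0, 34 - 0) = 34
Day 5: max(0, 30 - 0) = 30
Day 6: max(0, 30 - 0) = 30
Day 7: max(0, 37 - 0) = 37
Day 8: max(0, 35 - 0) = 35
Day 9: max(0, 28 - 0) = 28
Day 10: max(0, 31 - 0) = 31
Total ADD = 329

329


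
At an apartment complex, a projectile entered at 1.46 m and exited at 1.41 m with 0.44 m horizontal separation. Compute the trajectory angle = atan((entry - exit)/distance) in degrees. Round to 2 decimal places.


Bullet trajectory angle:
Height difference = 1.46 - 1.41 = 0.05 m
angle = atan(0.05 / 0.44)
angle = atan(0.113636)
angle = 6.48 degrees

6.48


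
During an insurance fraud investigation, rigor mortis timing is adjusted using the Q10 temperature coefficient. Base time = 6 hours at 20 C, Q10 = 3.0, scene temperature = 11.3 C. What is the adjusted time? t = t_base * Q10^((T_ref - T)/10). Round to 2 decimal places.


Rigor mortis time adjustment:
Exponent = (T_ref - T_actual) / 10 = (20 - 11.3) / 10 = 0.87
Q10 factor = 3.0^0.87 = 2.60073
t_adjusted = 6 * 2.60073 = 15.60 hours

15.60


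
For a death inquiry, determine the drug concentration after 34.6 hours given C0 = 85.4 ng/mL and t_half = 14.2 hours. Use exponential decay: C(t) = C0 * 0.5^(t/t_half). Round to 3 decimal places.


Drug concentration decay:
Number of half-lives = t / t_half = 34.6 / 14.2 = 2.43662
Decay factor = 0.5^2.43662 = 0.1847159
C(t) = 85.4 * 0.1847159 = 15.775 ng/mL

15.775


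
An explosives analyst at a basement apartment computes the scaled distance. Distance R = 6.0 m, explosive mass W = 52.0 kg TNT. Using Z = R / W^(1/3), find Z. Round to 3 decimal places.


Scaled distance calculation:
W^(1/3) = 52.0^(1/3) = 3.732511
Z = R / W^(1/3) = 6.0 / 3.732511
Z = 1.607 m/kg^(1/3)

1.607


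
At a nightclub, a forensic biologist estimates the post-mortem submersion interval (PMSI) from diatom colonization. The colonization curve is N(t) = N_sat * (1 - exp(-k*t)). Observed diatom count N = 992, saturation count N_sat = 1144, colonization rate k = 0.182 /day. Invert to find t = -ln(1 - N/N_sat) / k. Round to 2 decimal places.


PMSI from diatom colonization curve:
N / N_sat = 992 / 1144 = 0.867133
1 - N/N_sat = 0.132867
ln(1 - N/N_sat) = -2.018407
t = -ln(1 - N/N_sat) / k = -(-2.018407) / 0.182 = 11.09 days

11.09


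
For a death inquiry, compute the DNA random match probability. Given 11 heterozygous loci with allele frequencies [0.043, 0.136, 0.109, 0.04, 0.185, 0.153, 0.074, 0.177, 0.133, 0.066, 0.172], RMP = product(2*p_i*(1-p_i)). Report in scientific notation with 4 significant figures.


Computing RMP for 11 loci:
Locus 1: 2 * 0.043 * 0.957 = 0.082302
Locus 2: 2 * 0.136 * 0.864 = 0.235008
Locus 3: 2 * 0.109 * 0.891 = 0.194238
Locus 4: 2 * 0.04 * 0.96 = 0.0768
Locus 5: 2 * 0.185 * 0.815 = 0.30155
Locus 6: 2 * 0.153 * 0.847 = 0.259182
Locus 7: 2 * 0.074 * 0.926 = 0.137048
Locus 8: 2 * 0.177 * 0.823 = 0.291342
Locus 9: 2 * 0.133 * 0.867 = 0.230622
Locus 10: 2 * 0.066 * 0.934 = 0.123288
Locus 11: 2 * 0.172 * 0.828 = 0.284832
RMP = 7.292e-09

7.292e-09


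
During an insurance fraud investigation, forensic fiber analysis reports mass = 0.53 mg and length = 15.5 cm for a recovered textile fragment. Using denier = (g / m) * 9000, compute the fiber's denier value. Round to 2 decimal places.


Denier calculation:
Mass in grams = 0.53 mg / 1000 = 0.00053 g
Length in meters = 15.5 cm / 100 = 0.155 m
Linear density = mass / length = 0.00053 / 0.155 = 0.00341935 g/m
Denier = (g/m) * 9000 = 0.00341935 * 9000 = 30.77

30.77


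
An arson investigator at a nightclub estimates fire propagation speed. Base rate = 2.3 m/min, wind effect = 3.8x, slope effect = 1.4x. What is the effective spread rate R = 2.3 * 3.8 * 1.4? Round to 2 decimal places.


Fire spread rate calculation:
R = R0 * wind_factor * slope_factor
= 2.3 * 3.8 * 1.4
= 8.74 * 1.4
= 12.24 m/min

12.24


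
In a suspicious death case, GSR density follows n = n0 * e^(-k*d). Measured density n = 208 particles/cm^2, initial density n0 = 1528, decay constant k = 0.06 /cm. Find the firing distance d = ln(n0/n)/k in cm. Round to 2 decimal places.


GSR distance calculation:
n0/n = 1528 / 208 = 7.346154
ln(n0/n) = 1.994177
d = 1.994177 / 0.06 = 33.24 cm

33.24


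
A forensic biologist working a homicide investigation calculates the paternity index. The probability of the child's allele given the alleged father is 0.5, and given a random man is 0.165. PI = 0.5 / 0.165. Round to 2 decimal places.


Paternity Index calculation:
PI = P(allele|father) / P(allele|random)
PI = 0.5 / 0.165
PI = 3.03

3.03


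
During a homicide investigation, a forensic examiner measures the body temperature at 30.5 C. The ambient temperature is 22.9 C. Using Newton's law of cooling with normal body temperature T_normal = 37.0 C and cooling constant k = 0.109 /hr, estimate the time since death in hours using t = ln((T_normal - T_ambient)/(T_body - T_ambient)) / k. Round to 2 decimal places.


Using Newton's law of cooling:
t = ln((T_normal - T_ambient) / (T_body - T_ambient)) / k
T_normal - T_ambient = 14.1
T_body - T_ambient = 7.6
Ratio = 1.855263
ln(ratio) = 0.618026
t = 0.618026 / 0.109 = 5.67 hours

5.67


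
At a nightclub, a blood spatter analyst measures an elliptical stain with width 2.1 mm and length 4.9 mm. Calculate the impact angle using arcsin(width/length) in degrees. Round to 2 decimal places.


Blood spatter impact angle calculation:
width / length = 2.1 / 4.9 = 0.428571
angle = arcsin(0.428571)
angle = 25.38 degrees

25.38


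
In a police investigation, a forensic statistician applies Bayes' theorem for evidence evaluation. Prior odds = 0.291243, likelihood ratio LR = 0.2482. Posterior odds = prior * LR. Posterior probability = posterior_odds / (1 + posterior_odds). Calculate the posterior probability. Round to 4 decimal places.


Bayesian evidence evaluation:
Posterior odds = prior_odds * LR = 0.291243 * 0.2482 = 0.07228651
Posterior probability = posterior_odds / (1 + posterior_odds)
= 0.07228651 / (1 + 0.07228651)
= 0.07228651 / 1.07228651
= 0.0674

0.0674


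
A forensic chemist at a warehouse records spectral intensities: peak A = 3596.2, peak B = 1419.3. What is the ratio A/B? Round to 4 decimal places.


Spectral peak ratio:
Peak A = 3596.2 counts
Peak B = 1419.3 counts
Ratio = 3596.2 / 1419.3 = 2.5338

2.5338


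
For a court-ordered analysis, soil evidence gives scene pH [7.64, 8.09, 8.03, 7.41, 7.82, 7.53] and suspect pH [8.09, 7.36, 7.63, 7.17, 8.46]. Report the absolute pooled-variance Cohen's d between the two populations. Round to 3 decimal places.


Pooled-variance Cohen's d for soil pH comparison:
Scene mean = 46.52 / 6 = 7.753333
Suspect mean = 38.71 / 5 = 7.742
Scene sample variance s_s^2 = 0.074987
Suspect sample variance s_c^2 = 0.28057
Pooled variance = ((n_s-1)*s_s^2 + (n_c-1)*s_c^2) / (n_s + n_c - 2) = 0.166357
Pooled SD = sqrt(0.166357) = 0.407869
Mean difference = 0.011333
|d| = |0.011333| / 0.407869 = 0.028

0.028


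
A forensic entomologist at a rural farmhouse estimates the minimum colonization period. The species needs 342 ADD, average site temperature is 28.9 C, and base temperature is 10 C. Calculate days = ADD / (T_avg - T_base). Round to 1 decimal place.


Insect development time:
Effective temperature = avg_temp - T_base = 28.9 - 10 = 18.9 C
Days = ADD / effective_temp = 342 / 18.9 = 18.1 days

18.1


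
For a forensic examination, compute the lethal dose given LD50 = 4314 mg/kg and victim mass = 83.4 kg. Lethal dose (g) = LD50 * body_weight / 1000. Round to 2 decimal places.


Lethal dose calculation:
Lethal dose = LD50 * body_weight / 1000
= 4314 * 83.4 / 1000
= 359787.6 / 1000
= 359.79 g

359.79


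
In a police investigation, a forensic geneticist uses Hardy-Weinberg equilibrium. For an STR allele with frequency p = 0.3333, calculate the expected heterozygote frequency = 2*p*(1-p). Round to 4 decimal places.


Hardy-Weinberg heterozygote frequency:
q = 1 - p = 1 - 0.3333 = 0.6667
2pq = 2 * 0.3333 * 0.6667 = 0.4444

0.4444


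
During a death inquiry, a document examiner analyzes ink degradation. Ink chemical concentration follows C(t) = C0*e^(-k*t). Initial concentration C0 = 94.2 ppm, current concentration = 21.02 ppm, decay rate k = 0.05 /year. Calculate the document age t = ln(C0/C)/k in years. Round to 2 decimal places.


Document age estimation:
C0/C = 94.2 / 21.02 = 4.481446
ln(C0/C) = 1.499946
t = 1.499946 / 0.05 = 30.00 years

30.00


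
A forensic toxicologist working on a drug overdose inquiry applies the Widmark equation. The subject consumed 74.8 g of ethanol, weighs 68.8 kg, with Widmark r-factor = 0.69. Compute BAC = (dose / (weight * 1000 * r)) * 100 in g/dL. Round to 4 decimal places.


Applying the Widmark formula:
BAC = (dose_g / (body_wt * 1000 * r)) * 100
Denominator = 68.8 * 1000 * 0.69 = 47472
BAC = (74.8 / 47472) * 100
BAC = 0.1576 g/dL

0.1576


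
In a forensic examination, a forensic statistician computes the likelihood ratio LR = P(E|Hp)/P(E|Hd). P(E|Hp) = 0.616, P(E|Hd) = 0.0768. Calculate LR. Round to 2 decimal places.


Likelihood ratio calculation:
LR = P(E|Hp) / P(E|Hd)
LR = 0.616 / 0.0768
LR = 8.02

8.02


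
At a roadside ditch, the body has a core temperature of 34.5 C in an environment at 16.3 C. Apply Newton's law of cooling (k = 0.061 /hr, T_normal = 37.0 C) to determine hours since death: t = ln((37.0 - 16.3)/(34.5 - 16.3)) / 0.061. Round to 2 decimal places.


Using Newton's law of cooling:
t = ln((T_normal - T_ambient) / (T_body - T_ambient)) / k
T_normal - T_ambient = 20.7
T_body - T_ambient = 18.2
Ratio = 1.137363
ln(ratio) = 0.128712
t = 0.128712 / 0.061 = 2.11 hours

2.11


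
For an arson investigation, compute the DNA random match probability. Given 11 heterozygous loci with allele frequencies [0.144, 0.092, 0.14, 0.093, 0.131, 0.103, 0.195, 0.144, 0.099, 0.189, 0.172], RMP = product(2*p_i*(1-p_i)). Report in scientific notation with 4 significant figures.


Computing RMP for 11 loci:
Locus 1: 2 * 0.144 * 0.856 = 0.246528
Locus 2: 2 * 0.092 * 0.908 = 0.167072
Locus 3: 2 * 0.14 * 0.86 = 0.2408
Locus 4: 2 * 0.093 * 0.907 = 0.168702
Locus 5: 2 * 0.131 * 0.869 = 0.227678
Locus 6: 2 * 0.103 * 0.897 = 0.184782
Locus 7: 2 * 0.195 * 0.805 = 0.31395
Locus 8: 2 * 0.144 * 0.856 = 0.246528
Locus 9: 2 * 0.099 * 0.901 = 0.178398
Locus 10: 2 * 0.189 * 0.811 = 0.306558
Locus 11: 2 * 0.172 * 0.828 = 0.284832
RMP = 8.487e-08

8.487e-08


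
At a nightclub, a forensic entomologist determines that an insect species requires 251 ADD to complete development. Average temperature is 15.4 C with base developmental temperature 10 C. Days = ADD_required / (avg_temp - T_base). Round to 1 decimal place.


Insect development time:
Effective temperature = avg_temp - T_base = 15.4 - 10 = 5.4 C
Days = ADD / effective_temp = 251 / 5.4 = 46.5 days

46.5


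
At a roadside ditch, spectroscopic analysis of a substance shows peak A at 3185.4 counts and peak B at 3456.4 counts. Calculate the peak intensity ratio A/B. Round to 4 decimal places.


Spectral peak ratio:
Peak A = 3185.4 counts
Peak B = 3456.4 counts
Ratio = 3185.4 / 3456.4 = 0.9216

0.9216


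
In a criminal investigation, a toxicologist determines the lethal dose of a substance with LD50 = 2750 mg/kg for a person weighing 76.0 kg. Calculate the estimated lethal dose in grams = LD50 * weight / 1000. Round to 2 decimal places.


Lethal dose calculation:
Lethal dose = LD50 * body_weight / 1000
= 2750 * 76.0 / 1000
= 209000 / 1000
= 209.00 g

209.00


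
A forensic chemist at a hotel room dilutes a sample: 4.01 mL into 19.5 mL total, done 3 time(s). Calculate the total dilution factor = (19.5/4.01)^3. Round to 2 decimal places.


Dilution factor calculation:
Single dilution = V_total / V_sample = 19.5 / 4.01 ≈ 4.862843
Number of dilutions = 3
Total DF = (19.5 / 4.01)^3 (full precision, rounded at the end) = 114.99

114.99


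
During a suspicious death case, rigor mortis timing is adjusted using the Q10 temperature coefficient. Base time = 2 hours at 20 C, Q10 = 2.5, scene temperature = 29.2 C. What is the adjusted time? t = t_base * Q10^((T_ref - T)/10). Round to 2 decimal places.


Rigor mortis time adjustment:
Exponent = (T_ref - T_actual) / 10 = (20 - 29.2) / 10 = -0.92
Q10 factor = 2.5^-0.92 = 0.43042
t_adjusted = 2 * 0.43042 = 0.86 hours

0.86


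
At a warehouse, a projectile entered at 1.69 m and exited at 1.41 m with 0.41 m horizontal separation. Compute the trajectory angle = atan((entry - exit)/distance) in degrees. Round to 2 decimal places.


Bullet trajectory angle:
Height difference = 1.69 - 1.41 = 0.28 m
angle = atan(0.28 / 0.41)
angle = atan(0.682927)
angle = 34.33 degrees

34.33


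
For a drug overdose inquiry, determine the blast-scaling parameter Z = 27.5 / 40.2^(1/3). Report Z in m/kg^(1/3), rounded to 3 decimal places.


Scaled distance calculation:
W^(1/3) = 40.2^(1/3) = 3.425642
Z = R / W^(1/3) = 27.5 / 3.425642
Z = 8.028 m/kg^(1/3)

8.028


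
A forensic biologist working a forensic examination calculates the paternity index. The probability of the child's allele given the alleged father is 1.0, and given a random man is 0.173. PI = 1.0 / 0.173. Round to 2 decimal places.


Paternity Index calculation:
PI = P(allele|father) / P(allele|random)
PI = 1.0 / 0.173
PI = 5.78

5.78


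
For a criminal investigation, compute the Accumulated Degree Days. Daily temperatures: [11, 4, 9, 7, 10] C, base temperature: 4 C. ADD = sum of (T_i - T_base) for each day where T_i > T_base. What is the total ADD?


Computing ADD day by day:
Day 1: max(0, 11 - 4) = 7
Day 2: max(0, 4 - 4) = 0
Day 3: max(0, 9 - 4) = 5
Day 4: max(0, 7 - 4) = 3
Day 5: max(0, 10 - 4) = 6
Total ADD = 21

21


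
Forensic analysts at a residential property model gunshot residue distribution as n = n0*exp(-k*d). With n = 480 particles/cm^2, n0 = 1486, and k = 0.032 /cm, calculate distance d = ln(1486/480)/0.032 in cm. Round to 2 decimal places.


GSR distance calculation:
n0/n = 1486 / 480 = 3.095833
ln(n0/n) = 1.130057
d = 1.130057 / 0.032 = 35.31 cm

35.31


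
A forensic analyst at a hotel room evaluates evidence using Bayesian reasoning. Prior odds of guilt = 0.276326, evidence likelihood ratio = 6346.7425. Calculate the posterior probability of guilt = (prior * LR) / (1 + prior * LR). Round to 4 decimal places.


Bayesian evidence evaluation:
Posterior odds = prior_odds * LR = 0.276326 * 6346.7425 = 1753.77
Posterior probability = posterior_odds / (1 + posterior_odds)
= 1753.77 / (1 + 1753.77)
= 1753.77 / 1754.77
= 0.9994

0.9994


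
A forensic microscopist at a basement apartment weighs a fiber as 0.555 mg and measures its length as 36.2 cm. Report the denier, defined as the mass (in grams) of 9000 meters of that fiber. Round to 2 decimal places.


Denier calculation:
Mass in grams = 0.555 mg / 1000 = 0.000555 g
Length in meters = 36.2 cm / 100 = 0.362 m
Linear density = mass / length = 0.000555 / 0.362 = 0.00153315 g/m
Denier = (g/m) * 9000 = 0.00153315 * 9000 = 13.80

13.80


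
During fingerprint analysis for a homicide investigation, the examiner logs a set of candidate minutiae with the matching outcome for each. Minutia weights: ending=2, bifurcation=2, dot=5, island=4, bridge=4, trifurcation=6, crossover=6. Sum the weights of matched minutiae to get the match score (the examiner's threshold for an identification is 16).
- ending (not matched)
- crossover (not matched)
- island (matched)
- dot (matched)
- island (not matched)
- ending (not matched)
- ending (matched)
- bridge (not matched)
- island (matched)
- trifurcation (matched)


Weighted minutiae match score:
  ending: not matched, +0
  crossover: not matched, +0
  island: matched, +4 (running total 4)
  dot: matched, +5 (running total 9)
  island: not matched, +0
  ending: not matched, +0
  ending: matched, +2 (running total 11)
  bridge: not matched, +0
  island: matched, +4 (running total 15)
  trifurcation: matched, +6 (running total 21)
Total score = 21
Threshold = 16; verdict = identification

21


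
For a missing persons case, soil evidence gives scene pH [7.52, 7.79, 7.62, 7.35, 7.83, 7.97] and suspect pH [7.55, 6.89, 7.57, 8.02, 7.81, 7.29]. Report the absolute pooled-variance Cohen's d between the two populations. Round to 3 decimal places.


Pooled-variance Cohen's d for soil pH comparison:
Scene mean = 46.08 / 6 = 7.68
Suspect mean = 45.13 / 6 = 7.521667
Scene sample variance s_s^2 = 0.05136
Suspect sample variance s_c^2 = 0.157457
Pooled variance = ((n_s-1)*s_s^2 + (n_c-1)*s_c^2) / (n_s + n_c - 2) = 0.104408
Pooled SD = sqrt(0.104408) = 0.323122
Mean difference = 0.158333
|d| = |0.158333| / 0.323122 = 0.490

0.490


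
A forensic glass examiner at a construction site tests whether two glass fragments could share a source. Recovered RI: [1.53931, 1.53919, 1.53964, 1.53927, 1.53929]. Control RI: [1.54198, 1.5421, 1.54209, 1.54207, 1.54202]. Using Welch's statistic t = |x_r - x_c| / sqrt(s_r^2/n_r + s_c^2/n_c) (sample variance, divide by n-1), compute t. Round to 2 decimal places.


Welch's t-criterion for glass RI comparison:
Recovered mean = sum / n_r = 7.6967 / 5 = 1.53934
Control mean = sum / n_c = 7.71026 / 5 = 1.542052
Recovered sample variance s_r^2 = 3.02e-08
Control sample variance s_c^2 = 2.57e-09
Welch SE (unpooled) = sqrt(s_r^2/n_r + s_c^2/n_c) = sqrt(6.04e-09 + 5.14e-10) = sqrt(6.554e-09) = 8.09568e-05
|mean_r - mean_c| = 0.002712
t = 0.002712 / 8.09568e-05 = 33.50

33.50


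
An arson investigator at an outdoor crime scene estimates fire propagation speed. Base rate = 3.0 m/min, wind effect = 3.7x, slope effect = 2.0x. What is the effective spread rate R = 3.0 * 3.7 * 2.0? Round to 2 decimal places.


Fire spread rate calculation:
R = R0 * wind_factor * slope_factor
= 3.0 * 3.7 * 2.0
= 11.1 * 2.0
= 22.20 m/min

22.20


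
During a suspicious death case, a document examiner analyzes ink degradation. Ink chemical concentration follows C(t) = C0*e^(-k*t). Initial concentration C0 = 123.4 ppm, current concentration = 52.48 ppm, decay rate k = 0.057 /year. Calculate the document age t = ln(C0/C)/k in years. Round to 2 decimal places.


Document age estimation:
C0/C = 123.4 / 52.48 = 2.351372
ln(C0/C) = 0.854999
t = 0.854999 / 0.057 = 15.00 years

15.00


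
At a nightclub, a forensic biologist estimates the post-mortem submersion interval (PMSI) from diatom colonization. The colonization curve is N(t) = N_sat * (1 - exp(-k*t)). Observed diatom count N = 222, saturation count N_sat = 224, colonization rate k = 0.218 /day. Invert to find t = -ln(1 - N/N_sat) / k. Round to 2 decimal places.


PMSI from diatom colonization curve:
N / N_sat = 222 / 224 = 0.991071
1 - N/N_sat = 0.008929
ln(1 - N/N_sat) = -4.718451
t = -ln(1 - N/N_sat) / k = -(-4.718451) / 0.218 = 21.64 days

21.64


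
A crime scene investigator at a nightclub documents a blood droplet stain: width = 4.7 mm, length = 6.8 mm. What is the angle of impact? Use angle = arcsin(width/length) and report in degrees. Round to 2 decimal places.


Blood spatter impact angle calculation:
width / length = 4.7 / 6.8 = 0.691176
angle = arcsin(0.691176)
angle = 43.72 degrees

43.72


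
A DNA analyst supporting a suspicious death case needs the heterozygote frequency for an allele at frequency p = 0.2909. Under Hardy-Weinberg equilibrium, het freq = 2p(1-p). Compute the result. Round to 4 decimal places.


Hardy-Weinberg heterozygote frequency:
q = 1 - p = 1 - 0.2909 = 0.7091
2pq = 2 * 0.2909 * 0.7091 = 0.4126

0.4126


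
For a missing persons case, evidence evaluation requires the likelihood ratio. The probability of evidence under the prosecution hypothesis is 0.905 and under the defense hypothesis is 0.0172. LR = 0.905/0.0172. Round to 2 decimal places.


Likelihood ratio calculation:
LR = P(E|Hp) / P(E|Hd)
LR = 0.905 / 0.0172
LR = 52.62

52.62


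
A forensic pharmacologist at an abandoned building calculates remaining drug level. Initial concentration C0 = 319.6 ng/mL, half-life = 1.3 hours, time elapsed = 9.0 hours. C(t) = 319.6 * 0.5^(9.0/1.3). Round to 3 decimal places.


Drug concentration decay:
Number of half-lives = t / t_half = 9.0 / 1.3 = 6.923077
Decay factor = 0.5^6.923077 = 0.00824036
C(t) = 319.6 * 0.00824036 = 2.634 ng/mL

2.634


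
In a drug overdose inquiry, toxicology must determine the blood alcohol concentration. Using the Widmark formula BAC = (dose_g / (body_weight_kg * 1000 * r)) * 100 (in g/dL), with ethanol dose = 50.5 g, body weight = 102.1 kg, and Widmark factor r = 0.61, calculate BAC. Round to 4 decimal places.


Applying the Widmark formula:
BAC = (dose_g / (body_wt * 1000 * r)) * 100
Denominator = 102.1 * 1000 * 0.61 = 62281
BAC = (50.5 / 62281) * 100
BAC = 0.0811 g/dL

0.0811


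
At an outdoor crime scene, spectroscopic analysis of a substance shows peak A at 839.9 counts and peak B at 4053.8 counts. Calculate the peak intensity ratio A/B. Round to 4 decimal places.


Spectral peak ratio:
Peak A = 839.9 counts
Peak B = 4053.8 counts
Ratio = 839.9 / 4053.8 = 0.2072

0.2072


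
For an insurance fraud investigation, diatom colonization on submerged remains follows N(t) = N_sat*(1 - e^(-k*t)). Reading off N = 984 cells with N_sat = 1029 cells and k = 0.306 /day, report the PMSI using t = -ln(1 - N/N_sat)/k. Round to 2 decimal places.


PMSI from diatom colonization curve:
N / N_sat = 984 / 1029 = 0.956268
1 - N/N_sat = 0.043732
ln(1 - N/N_sat) = -3.129675
t = -ln(1 - N/N_sat) / k = -(-3.129675) / 0.306 = 10.23 days

10.23


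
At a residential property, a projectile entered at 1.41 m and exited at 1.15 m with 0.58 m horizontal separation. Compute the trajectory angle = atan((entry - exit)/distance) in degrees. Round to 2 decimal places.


Bullet trajectory angle:
Height difference = 1.41 - 1.15 = 0.26 m
angle = atan(0.26 / 0.58)
angle = atan(0.448276)
angle = 24.15 degrees

24.15


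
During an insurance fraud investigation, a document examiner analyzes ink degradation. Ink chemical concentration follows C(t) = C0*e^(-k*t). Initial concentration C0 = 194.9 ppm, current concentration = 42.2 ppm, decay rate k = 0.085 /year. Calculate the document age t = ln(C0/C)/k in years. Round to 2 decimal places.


Document age estimation:
C0/C = 194.9 / 42.2 = 4.618483
ln(C0/C) = 1.530066
t = 1.530066 / 0.085 = 18.00 years

18.00


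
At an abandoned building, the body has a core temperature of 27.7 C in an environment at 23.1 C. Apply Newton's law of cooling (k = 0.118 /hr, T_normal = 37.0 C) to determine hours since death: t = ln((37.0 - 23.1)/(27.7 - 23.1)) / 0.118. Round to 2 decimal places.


Using Newton's law of cooling:
t = ln((T_normal - T_ambient) / (T_body - T_ambient)) / k
T_normal - T_ambient = 13.9
T_body - T_ambient = 4.6
Ratio = 3.021739
ln(ratio) = 1.105832
t = 1.105832 / 0.118 = 9.37 hours

9.37


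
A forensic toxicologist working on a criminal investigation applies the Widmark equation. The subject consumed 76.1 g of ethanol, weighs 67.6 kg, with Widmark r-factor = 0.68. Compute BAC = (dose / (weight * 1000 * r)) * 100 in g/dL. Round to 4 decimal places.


Applying the Widmark formula:
BAC = (dose_g / (body_wt * 1000 * r)) * 100
Denominator = 67.6 * 1000 * 0.68 = 45968
BAC = (76.1 / 45968) * 100
BAC = 0.1655 g/dL

0.1655


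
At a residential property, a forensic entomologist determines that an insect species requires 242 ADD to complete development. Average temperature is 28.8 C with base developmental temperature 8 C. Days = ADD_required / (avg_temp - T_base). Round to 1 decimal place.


Insect development time:
Effective temperature = avg_temp - T_base = 28.8 - 8 = 20.8 C
Days = ADD / effective_temp = 242 / 20.8 = 11.6 days

11.6


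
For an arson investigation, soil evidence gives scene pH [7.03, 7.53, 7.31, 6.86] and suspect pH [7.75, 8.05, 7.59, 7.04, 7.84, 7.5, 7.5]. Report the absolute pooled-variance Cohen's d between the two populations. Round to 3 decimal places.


Pooled-variance Cohen's d for soil pH comparison:
Scene mean = 28.73 / 4 = 7.1825
Suspect mean = 53.27 / 7 = 7.61
Scene sample variance s_s^2 = 0.088092
Suspect sample variance s_c^2 = 0.1026
Pooled variance = ((n_s-1)*s_s^2 + (n_c-1)*s_c^2) / (n_s + n_c - 2) = 0.097764
Pooled SD = sqrt(0.097764) = 0.312672
Mean difference = -0.4275
|d| = |-0.4275| / 0.312672 = 1.367

1.367


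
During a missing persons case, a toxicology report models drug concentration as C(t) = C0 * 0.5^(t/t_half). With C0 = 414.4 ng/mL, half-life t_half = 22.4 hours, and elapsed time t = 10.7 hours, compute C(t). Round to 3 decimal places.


Drug concentration decay:
Number of half-lives = t / t_half = 10.7 / 22.4 = 0.477679
Decay factor = 0.5^0.477679 = 0.71813202
C(t) = 414.4 * 0.71813202 = 297.594 ng/mL

297.594


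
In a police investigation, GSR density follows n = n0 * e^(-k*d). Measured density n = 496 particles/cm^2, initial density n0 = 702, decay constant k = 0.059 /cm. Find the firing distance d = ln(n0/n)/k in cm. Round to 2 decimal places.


GSR distance calculation:
n0/n = 702 / 496 = 1.415323
ln(n0/n) = 0.347358
d = 0.347358 / 0.059 = 5.89 cm

5.89


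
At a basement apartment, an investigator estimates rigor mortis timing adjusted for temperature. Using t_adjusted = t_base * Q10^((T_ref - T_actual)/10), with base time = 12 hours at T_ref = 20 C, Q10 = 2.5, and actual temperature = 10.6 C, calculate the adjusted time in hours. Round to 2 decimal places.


Rigor mortis time adjustment:
Exponent = (T_ref - T_actual) / 10 = (20 - 10.6) / 10 = 0.94
Q10 factor = 2.5^0.94 = 2.36627
t_adjusted = 12 * 2.36627 = 28.40 hours

28.40


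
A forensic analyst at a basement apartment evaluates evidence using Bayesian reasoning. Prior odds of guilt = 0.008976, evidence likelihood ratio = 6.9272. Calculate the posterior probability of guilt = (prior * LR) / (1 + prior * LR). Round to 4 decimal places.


Bayesian evidence evaluation:
Posterior odds = prior_odds * LR = 0.008976 * 6.9272 = 0.06217855
Posterior probability = posterior_odds / (1 + posterior_odds)
= 0.06217855 / (1 + 0.06217855)
= 0.06217855 / 1.06217855
= 0.0585

0.0585


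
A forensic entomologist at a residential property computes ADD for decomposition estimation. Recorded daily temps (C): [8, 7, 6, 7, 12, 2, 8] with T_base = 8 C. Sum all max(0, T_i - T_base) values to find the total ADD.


Computing ADD day by day:
Day 1: max(0, 8 - 8) = 0
Day 2: max(0, 7 - 8) = 0
Day 3: max(0, 6 - 8) = 0
Day 4: max(0, 7 - 8) = 0
Day 5: max(0, 12 - 8) = 4
Day 6: max(0, 2 - 8) = 0
Day 7: max(0, 8 - 8) = 0
Total ADD = 4

4


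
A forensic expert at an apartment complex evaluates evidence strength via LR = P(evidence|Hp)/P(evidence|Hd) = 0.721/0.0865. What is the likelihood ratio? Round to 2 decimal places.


Likelihood ratio calculation:
LR = P(E|Hp) / P(E|Hd)
LR = 0.721 / 0.0865
LR = 8.34

8.34


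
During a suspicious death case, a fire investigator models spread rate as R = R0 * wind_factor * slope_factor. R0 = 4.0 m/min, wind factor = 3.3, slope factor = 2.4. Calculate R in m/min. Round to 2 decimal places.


Fire spread rate calculation:
R = R0 * wind_factor * slope_factor
= 4.0 * 3.3 * 2.4
= 13.2 * 2.4
= 31.68 m/min

31.68


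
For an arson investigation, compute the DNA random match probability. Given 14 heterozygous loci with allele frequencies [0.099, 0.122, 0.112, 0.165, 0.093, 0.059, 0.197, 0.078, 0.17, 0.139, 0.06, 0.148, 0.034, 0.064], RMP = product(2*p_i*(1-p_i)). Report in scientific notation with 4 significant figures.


Computing RMP for 14 loci:
Locus 1: 2 * 0.099 * 0.901 = 0.178398
Locus 2: 2 * 0.122 * 0.878 = 0.214232
Locus 3: 2 * 0.112 * 0.888 = 0.198912
Locus 4: 2 * 0.165 * 0.835 = 0.27555
Locus 5: 2 * 0.093 * 0.907 = 0.168702
Locus 6: 2 * 0.059 * 0.941 = 0.111038
Locus 7: 2 * 0.197 * 0.803 = 0.316382
Locus 8: 2 * 0.078 * 0.922 = 0.143832
Locus 9: 2 * 0.17 * 0.83 = 0.2822
Locus 10: 2 * 0.139 * 0.861 = 0.239358
Locus 11: 2 * 0.06 * 0.94 = 0.1128
Locus 12: 2 * 0.148 * 0.852 = 0.252192
Locus 13: 2 * 0.034 * 0.966 = 0.065688
Locus 14: 2 * 0.064 * 0.936 = 0.119808
RMP = 2.700e-11

2.700e-11


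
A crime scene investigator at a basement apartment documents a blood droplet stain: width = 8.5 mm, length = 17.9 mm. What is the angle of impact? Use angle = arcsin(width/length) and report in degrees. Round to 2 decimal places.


Blood spatter impact angle calculation:
width / length = 8.5 / 17.9 = 0.47486
angle = arcsin(0.47486)
angle = 28.35 degrees

28.35


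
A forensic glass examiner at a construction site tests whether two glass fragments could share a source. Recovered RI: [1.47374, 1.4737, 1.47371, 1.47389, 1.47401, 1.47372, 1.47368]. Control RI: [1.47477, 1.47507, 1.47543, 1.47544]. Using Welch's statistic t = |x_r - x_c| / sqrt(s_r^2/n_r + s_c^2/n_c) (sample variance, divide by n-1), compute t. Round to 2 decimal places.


Welch's t-criterion for glass RI comparison:
Recovered mean = sum / n_r = 10.31645 / 7 = 1.4737786
Control mean = sum / n_c = 5.90071 / 4 = 1.4751775
Recovered sample variance s_r^2 = 1.52476e-08
Control sample variance s_c^2 = 1.03425e-07
Welch SE (unpooled) = sqrt(s_r^2/n_r + s_c^2/n_c) = sqrt(2.17823e-09 + 2.58563e-08) = sqrt(2.80345e-08) = 0.000167435
|mean_r - mean_c| = 0.00139893
t = 0.00139893 / 0.000167435 = 8.36

8.36


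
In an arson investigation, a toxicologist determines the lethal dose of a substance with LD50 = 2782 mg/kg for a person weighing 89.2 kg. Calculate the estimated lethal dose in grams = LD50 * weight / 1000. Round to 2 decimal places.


Lethal dose calculation:
Lethal dose = LD50 * body_weight / 1000
= 2782 * 89.2 / 1000
= 248154.4 / 1000
= 248.15 g

248.15


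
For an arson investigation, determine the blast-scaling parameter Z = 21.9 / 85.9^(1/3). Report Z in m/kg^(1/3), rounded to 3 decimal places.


Scaled distance calculation:
W^(1/3) = 85.9^(1/3) = 4.412293
Z = R / W^(1/3) = 21.9 / 4.412293
Z = 4.963 m/kg^(1/3)

4.963


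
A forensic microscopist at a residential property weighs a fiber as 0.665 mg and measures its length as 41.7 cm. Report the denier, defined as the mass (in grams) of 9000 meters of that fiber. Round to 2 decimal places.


Denier calculation:
Mass in grams = 0.665 mg / 1000 = 0.000665 g
Length in meters = 41.7 cm / 100 = 0.417 m
Linear density = mass / length = 0.000665 / 0.417 = 0.00159472 g/m
Denier = (g/m) * 9000 = 0.00159472 * 9000 = 14.35

14.35


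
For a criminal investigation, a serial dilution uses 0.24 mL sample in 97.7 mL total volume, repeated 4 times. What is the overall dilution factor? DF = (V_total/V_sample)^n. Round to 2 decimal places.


Dilution factor calculation:
Single dilution = V_total / V_sample = 97.7 / 0.24 ≈ 407.083333
Number of dilutions = 4
Total DF = (97.7 / 0.24)^4 (full precision, rounded at the end) = 27462071151.65

27462071151.65


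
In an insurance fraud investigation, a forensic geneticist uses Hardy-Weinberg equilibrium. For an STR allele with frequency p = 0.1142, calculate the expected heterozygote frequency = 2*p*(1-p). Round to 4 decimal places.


Hardy-Weinberg heterozygote frequency:
q = 1 - p = 1 - 0.1142 = 0.8858
2pq = 2 * 0.1142 * 0.8858 = 0.2023

0.2023


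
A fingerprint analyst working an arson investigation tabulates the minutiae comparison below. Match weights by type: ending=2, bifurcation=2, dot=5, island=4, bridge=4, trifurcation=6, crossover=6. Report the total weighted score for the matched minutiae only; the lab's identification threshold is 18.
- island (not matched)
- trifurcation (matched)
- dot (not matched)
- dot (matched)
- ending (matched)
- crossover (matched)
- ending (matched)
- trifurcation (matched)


Weighted minutiae match score:
  island: not matched, +0
  trifurcation: matched, +6 (running total 6)
  dot: not matched, +0
  dot: matched, +5 (running total 11)
  ending: matched, +2 (running total 13)
  crossover: matched, +6 (running total 19)
  ending: matched, +2 (running total 21)
  trifurcation: matched, +6 (running total 27)
Total score = 27
Threshold = 18; verdict = identification

27


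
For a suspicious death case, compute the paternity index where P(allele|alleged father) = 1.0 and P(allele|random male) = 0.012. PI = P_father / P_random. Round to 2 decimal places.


Paternity Index calculation:
PI = P(allele|father) / P(allele|random)
PI = 1.0 / 0.012
PI = 83.33

83.33


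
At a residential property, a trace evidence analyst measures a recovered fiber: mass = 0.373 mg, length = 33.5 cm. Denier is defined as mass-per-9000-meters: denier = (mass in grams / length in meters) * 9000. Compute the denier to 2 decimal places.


Denier calculation:
Mass in grams = 0.373 mg / 1000 = 0.000373 g
Length in meters = 33.5 cm / 100 = 0.335 m
Linear density = mass / length = 0.000373 / 0.335 = 0.00111343 g/m
Denier = (g/m) * 9000 = 0.00111343 * 9000 = 10.02

10.02


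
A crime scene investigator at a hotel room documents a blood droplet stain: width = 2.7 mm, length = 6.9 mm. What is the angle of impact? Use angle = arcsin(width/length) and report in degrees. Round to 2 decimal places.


Blood spatter impact angle calculation:
width / length = 2.7 / 6.9 = 0.391304
angle = arcsin(0.391304)
angle = 23.04 degrees

23.04


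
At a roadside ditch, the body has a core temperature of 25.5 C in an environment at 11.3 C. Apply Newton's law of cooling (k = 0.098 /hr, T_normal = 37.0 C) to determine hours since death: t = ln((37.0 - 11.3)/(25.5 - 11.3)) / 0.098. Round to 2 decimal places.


Using Newton's law of cooling:
t = ln((T_normal - T_ambient) / (T_body - T_ambient)) / k
T_normal - T_ambient = 25.7
T_body - T_ambient = 14.2
Ratio = 1.809859
ln(ratio) = 0.593249
t = 0.593249 / 0.098 = 6.05 hours

6.05


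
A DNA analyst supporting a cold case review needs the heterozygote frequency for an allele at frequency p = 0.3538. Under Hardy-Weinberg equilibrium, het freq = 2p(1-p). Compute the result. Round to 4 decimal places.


Hardy-Weinberg heterozygote frequency:
q = 1 - p = 1 - 0.3538 = 0.6462
2pq = 2 * 0.3538 * 0.6462 = 0.4573

0.4573


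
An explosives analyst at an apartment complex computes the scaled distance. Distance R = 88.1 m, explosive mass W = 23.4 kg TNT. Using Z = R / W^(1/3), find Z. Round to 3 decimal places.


Scaled distance calculation:
W^(1/3) = 23.4^(1/3) = 2.860259
Z = R / W^(1/3) = 88.1 / 2.860259
Z = 30.801 m/kg^(1/3)

30.801


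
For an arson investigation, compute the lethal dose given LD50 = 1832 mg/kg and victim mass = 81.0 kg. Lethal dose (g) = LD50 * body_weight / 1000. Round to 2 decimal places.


Lethal dose calculation:
Lethal dose = LD50 * body_weight / 1000
= 1832 * 81.0 / 1000
= 148392 / 1000
= 148.39 g

148.39


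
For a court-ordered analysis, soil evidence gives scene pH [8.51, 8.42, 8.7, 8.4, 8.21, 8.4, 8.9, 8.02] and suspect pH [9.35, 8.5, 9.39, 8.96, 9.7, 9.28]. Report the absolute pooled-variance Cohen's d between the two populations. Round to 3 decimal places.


Pooled-variance Cohen's d for soil pH comparison:
Scene mean = 67.56 / 8 = 8.445
Suspect mean = 55.18 / 6 = 9.196667
Scene sample variance s_s^2 = 0.073829
Suspect sample variance s_c^2 = 0.172507
Pooled variance = ((n_s-1)*s_s^2 + (n_c-1)*s_c^2) / (n_s + n_c - 2) = 0.114944
Pooled SD = sqrt(0.114944) = 0.339034
Mean difference = -0.751667
|d| = |-0.751667| / 0.339034 = 2.217

2.217


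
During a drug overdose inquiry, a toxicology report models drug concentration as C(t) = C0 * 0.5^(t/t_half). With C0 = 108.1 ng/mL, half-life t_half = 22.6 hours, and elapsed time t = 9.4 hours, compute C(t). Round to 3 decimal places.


Drug concentration decay:
Number of half-lives = t / t_half = 9.4 / 22.6 = 0.415929
Decay factor = 0.5^0.415929 = 0.74953669
C(t) = 108.1 * 0.74953669 = 81.025 ng/mL

81.025
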